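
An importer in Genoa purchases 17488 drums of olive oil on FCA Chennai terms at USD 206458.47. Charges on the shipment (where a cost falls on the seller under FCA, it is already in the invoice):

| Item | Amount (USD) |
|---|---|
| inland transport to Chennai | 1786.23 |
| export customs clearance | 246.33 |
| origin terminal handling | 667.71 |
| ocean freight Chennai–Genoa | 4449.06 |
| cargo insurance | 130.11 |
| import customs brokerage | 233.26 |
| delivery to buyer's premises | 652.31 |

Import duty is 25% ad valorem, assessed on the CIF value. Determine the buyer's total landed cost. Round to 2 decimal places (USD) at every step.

FCA: the seller delivers export-cleared goods to the carrier; the buyer bears costs from that point.
Already in the invoice (seller's account under FCA): inland to port, export clearance — exclude.
CIF value = FCA price + origin terminal + freight + insurance = 206458.47 + 667.71 + 4449.06 + 130.11 = 211705.35
Import duty = 211705.35 × 25% = 52926.34
Buyer bears: origin terminal 667.71 + freight 4449.06 + insurance 130.11 + brokerage 233.26 + delivery 652.31 + duty 52926.34 = 59058.79
Landed cost = invoice 206458.47 + 59058.79 = 265517.26

Total landed cost: USD 265517.26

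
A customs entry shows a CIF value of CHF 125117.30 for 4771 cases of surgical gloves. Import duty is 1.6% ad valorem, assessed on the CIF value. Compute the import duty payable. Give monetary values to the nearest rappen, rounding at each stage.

Import duty = 125117.30 × 1.6% = 2001.88

Import duty: CHF 2001.88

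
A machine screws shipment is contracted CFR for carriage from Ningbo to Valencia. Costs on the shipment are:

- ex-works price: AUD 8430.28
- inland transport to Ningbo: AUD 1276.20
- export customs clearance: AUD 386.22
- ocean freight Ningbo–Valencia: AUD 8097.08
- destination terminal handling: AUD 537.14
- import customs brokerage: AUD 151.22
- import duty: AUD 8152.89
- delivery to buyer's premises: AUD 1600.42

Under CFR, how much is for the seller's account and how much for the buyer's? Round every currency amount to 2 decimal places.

CFR: the seller pays costs through ocean freight to the destination port, but not insurance.
Seller's account: goods 8430.28 + inland to port 1276.20 + export clearance 386.22 + freight 8097.08 = 18189.78
Buyer's account: destination terminal 537.14 + brokerage 151.22 + duty 8152.89 + delivery 1600.42 = 10441.67

Seller: AUD 18189.78; buyer: AUD 10441.67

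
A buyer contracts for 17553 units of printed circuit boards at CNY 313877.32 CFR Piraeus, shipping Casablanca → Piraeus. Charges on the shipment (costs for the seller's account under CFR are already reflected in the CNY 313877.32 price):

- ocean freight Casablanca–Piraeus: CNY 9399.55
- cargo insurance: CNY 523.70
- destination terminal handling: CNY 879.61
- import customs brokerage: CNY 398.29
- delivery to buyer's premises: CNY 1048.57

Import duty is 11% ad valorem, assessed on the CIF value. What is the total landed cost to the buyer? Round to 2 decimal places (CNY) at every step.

Total landed cost: CNY 351311.60

CFR: the seller pays costs through ocean freight to the destination port, but not insurance.
Already in the invoice (seller's account under CFR): freight — exclude.
CIF value = CFR price + insurance = 313877.32 + 523.70 = 314401.02
Import duty = 314401.02 × 11% = 34584.11
Buyer bears: insurance 523.70 + destination terminal 879.61 + brokerage 398.29 + delivery 1048.57 + duty 34584.11 = 37434.28
Landed cost = invoice 313877.32 + 37434.28 = 351311.60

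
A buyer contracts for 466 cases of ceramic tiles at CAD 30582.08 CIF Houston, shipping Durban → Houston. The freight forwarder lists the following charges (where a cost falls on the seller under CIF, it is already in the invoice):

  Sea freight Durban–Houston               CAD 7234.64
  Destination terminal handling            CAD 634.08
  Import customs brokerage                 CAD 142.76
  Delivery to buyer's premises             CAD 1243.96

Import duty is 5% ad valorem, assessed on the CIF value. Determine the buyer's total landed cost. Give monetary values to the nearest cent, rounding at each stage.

Total landed cost: CAD 34131.98

CIF: the seller pays costs through ocean freight and marine insurance to the destination port.
Already in the invoice (seller's account under CIF): freight — exclude.
The CIF price already equals the CIF value: 30582.08
Import duty = 30582.08 × 5% = 1529.10
Buyer bears: destination terminal 634.08 + brokerage 142.76 + delivery 1243.96 + duty 1529.10 = 3549.90
Landed cost = invoice 30582.08 + 3549.90 = 34131.98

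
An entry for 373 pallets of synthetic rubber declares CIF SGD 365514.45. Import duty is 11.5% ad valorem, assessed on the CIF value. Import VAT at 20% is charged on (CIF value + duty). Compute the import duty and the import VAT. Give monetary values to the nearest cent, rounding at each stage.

Import duty = 365514.45 × 11.5% = 42034.16
VAT base = CIF + duty = 365514.45 + 42034.16 = 407548.61
Import VAT = 407548.61 × 20% = 81509.72

Import duty: SGD 42034.16; import VAT: SGD 81509.72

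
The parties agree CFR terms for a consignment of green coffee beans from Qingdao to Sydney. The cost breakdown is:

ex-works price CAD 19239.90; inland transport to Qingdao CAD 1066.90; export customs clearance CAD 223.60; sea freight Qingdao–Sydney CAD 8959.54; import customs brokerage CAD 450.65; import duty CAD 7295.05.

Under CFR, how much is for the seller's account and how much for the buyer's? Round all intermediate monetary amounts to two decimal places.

Seller: CAD 29489.94; buyer: CAD 7745.70

CFR: the seller pays costs through ocean freight to the destination port, but not insurance.
Seller's account: goods 19239.90 + inland to port 1066.90 + export clearance 223.60 + freight 8959.54 = 29489.94
Buyer's account: brokerage 450.65 + duty 7295.05 = 7745.70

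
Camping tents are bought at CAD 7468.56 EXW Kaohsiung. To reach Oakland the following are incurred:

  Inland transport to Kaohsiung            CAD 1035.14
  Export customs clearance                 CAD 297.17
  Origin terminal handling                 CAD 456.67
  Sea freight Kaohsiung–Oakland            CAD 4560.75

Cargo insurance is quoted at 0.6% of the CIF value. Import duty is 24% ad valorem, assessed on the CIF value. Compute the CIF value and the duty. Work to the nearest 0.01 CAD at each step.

Let C be the CIF value. C = EXW price + pre-shipment costs + freight + 0.6% × C
C − 0.6% × C = 7468.56 + 1035.14 + 297.17 + 456.67 + 4560.75
0.994 × C = 13818.29
C = 13818.29 / 0.994 = 13901.70
Insurance premium = 0.6% × 13901.70 = 83.41
Import duty = 13901.70 × 24% = 3336.41

CIF value: CAD 13901.70; import duty: CAD 3336.41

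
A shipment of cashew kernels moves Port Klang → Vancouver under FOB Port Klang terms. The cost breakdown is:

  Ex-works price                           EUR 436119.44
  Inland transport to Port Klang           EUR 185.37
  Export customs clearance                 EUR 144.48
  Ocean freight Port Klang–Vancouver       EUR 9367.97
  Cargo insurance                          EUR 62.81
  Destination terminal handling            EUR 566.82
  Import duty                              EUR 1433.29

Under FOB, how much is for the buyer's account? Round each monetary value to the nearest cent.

FOB: the seller bears costs until goods are on board at the origin port; the buyer bears freight, insurance and all costs thereafter.
Seller's account: goods 436119.44 + inland to port 185.37 + export clearance 144.48 = 436449.29
Buyer's account: freight 9367.97 + insurance 62.81 + destination terminal 566.82 + duty 1433.29 = 11430.89

Buyer's account: EUR 11430.89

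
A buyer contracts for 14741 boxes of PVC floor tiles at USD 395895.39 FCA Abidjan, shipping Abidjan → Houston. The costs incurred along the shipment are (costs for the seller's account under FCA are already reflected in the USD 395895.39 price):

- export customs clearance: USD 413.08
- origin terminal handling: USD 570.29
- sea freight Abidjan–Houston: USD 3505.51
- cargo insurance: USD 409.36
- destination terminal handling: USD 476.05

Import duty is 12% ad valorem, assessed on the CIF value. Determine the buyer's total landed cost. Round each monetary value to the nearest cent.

Total landed cost: USD 448902.27

FCA: the seller delivers export-cleared goods to the carrier; the buyer bears costs from that point.
Already in the invoice (seller's account under FCA): export clearance — exclude.
CIF value = FCA price + origin terminal + freight + insurance = 395895.39 + 570.29 + 3505.51 + 409.36 = 400380.55
Import duty = 400380.55 × 12% = 48045.67
Buyer bears: origin terminal 570.29 + freight 3505.51 + insurance 409.36 + destination terminal 476.05 + duty 48045.67 = 53006.88
Landed cost = invoice 395895.39 + 53006.88 = 448902.27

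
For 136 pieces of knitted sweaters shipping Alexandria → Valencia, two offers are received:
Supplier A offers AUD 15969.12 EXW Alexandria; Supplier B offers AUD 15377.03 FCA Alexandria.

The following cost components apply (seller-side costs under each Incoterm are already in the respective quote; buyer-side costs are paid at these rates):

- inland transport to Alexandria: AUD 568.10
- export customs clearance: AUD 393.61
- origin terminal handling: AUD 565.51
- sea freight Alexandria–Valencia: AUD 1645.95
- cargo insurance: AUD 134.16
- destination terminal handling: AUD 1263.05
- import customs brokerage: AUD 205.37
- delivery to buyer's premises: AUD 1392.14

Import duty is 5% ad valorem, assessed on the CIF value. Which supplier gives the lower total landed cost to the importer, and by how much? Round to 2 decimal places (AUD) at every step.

Supplier A (EXW):
CIF value = EXW price + inland to port + export clearance + origin terminal + freight + insurance = 15969.12 + 568.10 + 393.61 + 565.51 + 1645.95 + 134.16 = 19276.45
Import duty = 19276.45 × 5% = 963.82
Buyer bears (A): 568.10 + 393.61 + 565.51 + 1645.95 + 134.16 + 1263.05 + 205.37 + 1392.14 = 6167.89
Landed cost (A) = invoice 15969.12 + 6167.89 + duty 963.82 = 23100.83
Supplier B (FCA):
CIF value = FCA price + origin terminal + freight + insurance = 15377.03 + 565.51 + 1645.95 + 134.16 = 17722.65
Import duty = 17722.65 × 5% = 886.13
Buyer bears (B): 565.51 + 1645.95 + 134.16 + 1263.05 + 205.37 + 1392.14 = 5206.18
Landed cost (B) = invoice 15377.03 + 5206.18 + duty 886.13 = 21469.34
Difference = |23100.83 − 21469.34| = 1631.49

Supplier B is cheaper by AUD 1631.49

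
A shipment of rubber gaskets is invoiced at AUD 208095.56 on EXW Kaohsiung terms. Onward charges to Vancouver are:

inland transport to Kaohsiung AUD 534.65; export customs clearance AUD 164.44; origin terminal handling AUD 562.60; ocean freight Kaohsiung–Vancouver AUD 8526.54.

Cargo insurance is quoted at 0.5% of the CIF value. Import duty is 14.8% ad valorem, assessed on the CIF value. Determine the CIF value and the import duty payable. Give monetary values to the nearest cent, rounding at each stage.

CIF value: AUD 218978.68; import duty: AUD 32408.84

Let C be the CIF value. C = EXW price + pre-shipment costs + freight + 0.5% × C
C − 0.5% × C = 208095.56 + 534.65 + 164.44 + 562.60 + 8526.54
0.995 × C = 217883.79
C = 217883.79 / 0.995 = 218978.68
Insurance premium = 0.5% × 218978.68 = 1094.89
Import duty = 218978.68 × 14.8% = 32408.84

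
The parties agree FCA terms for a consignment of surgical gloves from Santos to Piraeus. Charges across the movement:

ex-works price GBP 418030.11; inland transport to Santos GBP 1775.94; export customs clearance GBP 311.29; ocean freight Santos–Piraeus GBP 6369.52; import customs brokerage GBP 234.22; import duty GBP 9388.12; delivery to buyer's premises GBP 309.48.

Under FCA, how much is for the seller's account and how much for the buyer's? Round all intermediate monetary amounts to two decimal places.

FCA: the seller delivers export-cleared goods to the carrier; the buyer bears costs from that point.
Seller's account: goods 418030.11 + inland to port 1775.94 + export clearance 311.29 = 420117.34
Buyer's account: freight 6369.52 + brokerage 234.22 + duty 9388.12 + delivery 309.48 = 16301.34

Seller: GBP 420117.34; buyer: GBP 16301.34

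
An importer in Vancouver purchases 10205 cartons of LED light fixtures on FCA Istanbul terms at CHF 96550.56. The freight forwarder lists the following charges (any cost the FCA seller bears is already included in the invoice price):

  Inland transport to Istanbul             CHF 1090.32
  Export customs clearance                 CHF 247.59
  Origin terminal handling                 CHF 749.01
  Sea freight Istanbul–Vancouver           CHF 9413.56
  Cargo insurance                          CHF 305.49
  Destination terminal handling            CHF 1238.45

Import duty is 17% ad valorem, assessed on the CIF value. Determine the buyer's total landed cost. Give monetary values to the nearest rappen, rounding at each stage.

Total landed cost: CHF 126450.24

FCA: the seller delivers export-cleared goods to the carrier; the buyer bears costs from that point.
Already in the invoice (seller's account under FCA): inland to port, export clearance — exclude.
CIF value = FCA price + origin terminal + freight + insurance = 96550.56 + 749.01 + 9413.56 + 305.49 = 107018.62
Import duty = 107018.62 × 17% = 18193.17
Buyer bears: origin terminal 749.01 + freight 9413.56 + insurance 305.49 + destination terminal 1238.45 + duty 18193.17 = 29899.68
Landed cost = invoice 96550.56 + 29899.68 = 126450.24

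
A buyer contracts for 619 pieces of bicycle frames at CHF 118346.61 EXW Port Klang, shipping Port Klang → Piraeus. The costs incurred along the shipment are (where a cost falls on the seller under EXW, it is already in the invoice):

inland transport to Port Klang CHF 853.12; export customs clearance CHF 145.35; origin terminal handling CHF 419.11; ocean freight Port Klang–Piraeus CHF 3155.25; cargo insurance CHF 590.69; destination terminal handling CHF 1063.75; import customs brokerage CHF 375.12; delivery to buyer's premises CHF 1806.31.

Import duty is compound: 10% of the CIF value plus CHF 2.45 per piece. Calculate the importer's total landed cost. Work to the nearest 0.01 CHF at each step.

Total landed cost: CHF 140622.87

EXW: the seller makes goods available at their premises; the buyer bears all onward costs.
CIF value = EXW price + inland to port + export clearance + origin terminal + freight + insurance = 118346.61 + 853.12 + 145.35 + 419.11 + 3155.25 + 590.69 = 123510.13
Ad valorem component: 123510.13 × 10% = 12351.01
Specific component: 619 × 2.45 = 1516.55
Import duty = 12351.01 + 1516.55 = 13867.56
Buyer bears: inland to port 853.12 + export clearance 145.35 + origin terminal 419.11 + freight 3155.25 + insurance 590.69 + destination terminal 1063.75 + brokerage 375.12 + delivery 1806.31 + duty 13867.56 = 22276.26
Landed cost = invoice 118346.61 + 22276.26 = 140622.87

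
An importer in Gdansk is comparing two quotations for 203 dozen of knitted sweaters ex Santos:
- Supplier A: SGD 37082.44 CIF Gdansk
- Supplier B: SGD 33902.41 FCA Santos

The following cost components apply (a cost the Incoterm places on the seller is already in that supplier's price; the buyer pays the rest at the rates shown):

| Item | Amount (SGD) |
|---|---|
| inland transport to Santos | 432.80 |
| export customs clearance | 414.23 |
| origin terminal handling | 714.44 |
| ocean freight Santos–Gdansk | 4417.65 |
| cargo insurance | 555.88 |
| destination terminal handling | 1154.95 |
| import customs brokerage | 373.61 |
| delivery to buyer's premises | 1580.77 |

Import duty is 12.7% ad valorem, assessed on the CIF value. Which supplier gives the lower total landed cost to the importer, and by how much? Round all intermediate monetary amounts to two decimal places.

Supplier A (CIF):
The CIF price already equals the CIF value: 37082.44
Import duty = 37082.44 × 12.7% = 4709.47
Buyer bears (A): 1154.95 + 373.61 + 1580.77 = 3109.33
Landed cost (A) = invoice 37082.44 + 3109.33 + duty 4709.47 = 44901.24
Supplier B (FCA):
CIF value = FCA price + origin terminal + freight + insurance = 33902.41 + 714.44 + 4417.65 + 555.88 = 39590.38
Import duty = 39590.38 × 12.7% = 5027.98
Buyer bears (B): 714.44 + 4417.65 + 555.88 + 1154.95 + 373.61 + 1580.77 = 8797.30
Landed cost (B) = invoice 33902.41 + 8797.30 + duty 5027.98 = 47727.69
Difference = |44901.24 − 47727.69| = 2826.45

Supplier A is cheaper by SGD 2826.45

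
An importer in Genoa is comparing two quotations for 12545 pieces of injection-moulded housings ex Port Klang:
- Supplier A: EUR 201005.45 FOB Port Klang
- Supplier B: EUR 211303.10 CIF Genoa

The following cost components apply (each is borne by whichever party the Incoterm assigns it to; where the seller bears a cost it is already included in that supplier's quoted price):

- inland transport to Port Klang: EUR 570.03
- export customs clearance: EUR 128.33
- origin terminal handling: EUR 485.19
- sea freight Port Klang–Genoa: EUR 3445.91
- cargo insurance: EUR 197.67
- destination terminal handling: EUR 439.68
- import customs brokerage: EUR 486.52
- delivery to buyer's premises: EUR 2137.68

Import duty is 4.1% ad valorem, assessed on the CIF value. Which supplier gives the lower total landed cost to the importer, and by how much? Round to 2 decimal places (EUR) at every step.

Supplier A (FOB):
CIF value = FOB price + freight + insurance = 201005.45 + 3445.91 + 197.67 = 204649.03
Import duty = 204649.03 × 4.1% = 8390.61
Buyer bears (A): 3445.91 + 197.67 + 439.68 + 486.52 + 2137.68 = 6707.46
Landed cost (A) = invoice 201005.45 + 6707.46 + duty 8390.61 = 216103.52
Supplier B (CIF):
The CIF price already equals the CIF value: 211303.10
Import duty = 211303.10 × 4.1% = 8663.43
Buyer bears (B): 439.68 + 486.52 + 2137.68 = 3063.88
Landed cost (B) = invoice 211303.10 + 3063.88 + duty 8663.43 = 223030.41
Difference = |216103.52 − 223030.41| = 6926.89

Supplier A is cheaper by EUR 6926.89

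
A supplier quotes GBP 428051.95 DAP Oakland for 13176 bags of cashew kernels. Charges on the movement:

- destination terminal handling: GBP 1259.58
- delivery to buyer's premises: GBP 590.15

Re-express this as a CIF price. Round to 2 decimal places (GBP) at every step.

CIF price: GBP 426202.22

From DAP to CIF, the seller no longer bears: destination terminal, delivery.
CIF price = 428051.95 − 1259.58 − 590.15 = 426202.22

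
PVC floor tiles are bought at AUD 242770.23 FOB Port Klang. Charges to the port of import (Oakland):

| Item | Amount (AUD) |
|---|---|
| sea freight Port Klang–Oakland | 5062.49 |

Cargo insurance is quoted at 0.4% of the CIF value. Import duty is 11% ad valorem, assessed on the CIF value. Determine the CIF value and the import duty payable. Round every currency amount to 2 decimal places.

Let C be the CIF value. C = FOB price + freight + 0.4% × C
C − 0.4% × C = 242770.23 + 5062.49
0.996 × C = 247832.72
C = 247832.72 / 0.996 = 248828.03
Insurance premium = 0.4% × 248828.03 = 995.31
Import duty = 248828.03 × 11% = 27371.08

CIF value: AUD 248828.03; import duty: AUD 27371.08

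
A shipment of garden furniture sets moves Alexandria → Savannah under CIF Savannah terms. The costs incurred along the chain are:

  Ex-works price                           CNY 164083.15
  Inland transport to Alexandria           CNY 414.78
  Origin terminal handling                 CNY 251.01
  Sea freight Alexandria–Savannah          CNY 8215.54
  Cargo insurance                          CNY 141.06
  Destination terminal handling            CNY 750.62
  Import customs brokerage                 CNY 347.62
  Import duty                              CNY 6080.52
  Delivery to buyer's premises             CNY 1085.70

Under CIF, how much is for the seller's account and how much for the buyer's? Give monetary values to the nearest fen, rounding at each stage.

CIF: the seller pays costs through ocean freight and marine insurance to the destination port.
Seller's account: goods 164083.15 + inland to port 414.78 + origin terminal 251.01 + freight 8215.54 + insurance 141.06 = 173105.54
Buyer's account: destination terminal 750.62 + brokerage 347.62 + duty 6080.52 + delivery 1085.70 = 8264.46

Seller: CNY 173105.54; buyer: CNY 8264.46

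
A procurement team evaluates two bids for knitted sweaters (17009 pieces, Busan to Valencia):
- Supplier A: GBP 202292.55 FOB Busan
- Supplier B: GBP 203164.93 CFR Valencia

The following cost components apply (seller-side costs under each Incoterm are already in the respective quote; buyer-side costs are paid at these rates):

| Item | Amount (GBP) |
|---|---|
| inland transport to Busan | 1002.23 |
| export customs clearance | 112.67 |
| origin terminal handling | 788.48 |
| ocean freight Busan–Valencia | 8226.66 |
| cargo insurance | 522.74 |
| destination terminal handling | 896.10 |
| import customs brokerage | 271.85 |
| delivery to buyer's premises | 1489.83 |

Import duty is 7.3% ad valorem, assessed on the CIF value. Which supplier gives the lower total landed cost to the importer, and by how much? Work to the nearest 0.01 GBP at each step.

Supplier B is cheaper by GBP 7891.14

Supplier A (FOB):
CIF value = FOB price + freight + insurance = 202292.55 + 8226.66 + 522.74 = 211041.95
Import duty = 211041.95 × 7.3% = 15406.06
Buyer bears (A): 8226.66 + 522.74 + 896.10 + 271.85 + 1489.83 = 11407.18
Landed cost (A) = invoice 202292.55 + 11407.18 + duty 15406.06 = 229105.79
Supplier B (CFR):
CIF value = CFR price + insurance = 203164.93 + 522.74 = 203687.67
Import duty = 203687.67 × 7.3% = 14869.20
Buyer bears (B): 522.74 + 896.10 + 271.85 + 1489.83 = 3180.52
Landed cost (B) = invoice 203164.93 + 3180.52 + duty 14869.20 = 221214.65
Difference = |229105.79 − 221214.65| = 7891.14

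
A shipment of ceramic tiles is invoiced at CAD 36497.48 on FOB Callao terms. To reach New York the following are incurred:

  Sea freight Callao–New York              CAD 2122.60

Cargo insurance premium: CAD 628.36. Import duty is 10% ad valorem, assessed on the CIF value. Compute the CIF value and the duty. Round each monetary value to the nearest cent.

CIF value: CAD 39248.44; import duty: CAD 3924.84

CIF = FOB price + freight + insurance
CIF = 36497.48 + 2122.60 + 628.36 = 39248.44
Import duty = 39248.44 × 10% = 3924.84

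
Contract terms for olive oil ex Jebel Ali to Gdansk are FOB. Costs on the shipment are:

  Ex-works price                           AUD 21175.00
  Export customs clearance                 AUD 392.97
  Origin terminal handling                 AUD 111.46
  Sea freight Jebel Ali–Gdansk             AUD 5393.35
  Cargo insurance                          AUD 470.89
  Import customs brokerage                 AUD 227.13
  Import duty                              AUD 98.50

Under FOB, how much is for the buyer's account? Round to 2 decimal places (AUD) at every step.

FOB: the seller bears costs until goods are on board at the origin port; the buyer bears freight, insurance and all costs thereafter.
Seller's account: goods 21175.00 + export clearance 392.97 + origin terminal 111.46 = 21679.43
Buyer's account: freight 5393.35 + insurance 470.89 + brokerage 227.13 + duty 98.50 = 6189.87

Buyer's account: AUD 6189.87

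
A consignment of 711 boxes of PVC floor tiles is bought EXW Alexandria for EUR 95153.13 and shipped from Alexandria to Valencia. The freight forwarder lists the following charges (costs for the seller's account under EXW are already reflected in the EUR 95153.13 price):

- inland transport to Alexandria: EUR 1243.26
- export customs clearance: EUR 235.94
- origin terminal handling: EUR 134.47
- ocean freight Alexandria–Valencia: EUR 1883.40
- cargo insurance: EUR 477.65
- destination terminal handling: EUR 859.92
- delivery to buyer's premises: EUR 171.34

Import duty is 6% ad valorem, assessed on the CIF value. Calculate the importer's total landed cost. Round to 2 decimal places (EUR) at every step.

EXW: the seller makes goods available at their premises; the buyer bears all onward costs.
CIF value = EXW price + inland to port + export clearance + origin terminal + freight + insurance = 95153.13 + 1243.26 + 235.94 + 134.47 + 1883.40 + 477.65 = 99127.85
Import duty = 99127.85 × 6% = 5947.67
Buyer bears: inland to port 1243.26 + export clearance 235.94 + origin terminal 134.47 + freight 1883.40 + insurance 477.65 + destination terminal 859.92 + delivery 171.34 + duty 5947.67 = 10953.65
Landed cost = invoice 95153.13 + 10953.65 = 106106.78

Total landed cost: EUR 106106.78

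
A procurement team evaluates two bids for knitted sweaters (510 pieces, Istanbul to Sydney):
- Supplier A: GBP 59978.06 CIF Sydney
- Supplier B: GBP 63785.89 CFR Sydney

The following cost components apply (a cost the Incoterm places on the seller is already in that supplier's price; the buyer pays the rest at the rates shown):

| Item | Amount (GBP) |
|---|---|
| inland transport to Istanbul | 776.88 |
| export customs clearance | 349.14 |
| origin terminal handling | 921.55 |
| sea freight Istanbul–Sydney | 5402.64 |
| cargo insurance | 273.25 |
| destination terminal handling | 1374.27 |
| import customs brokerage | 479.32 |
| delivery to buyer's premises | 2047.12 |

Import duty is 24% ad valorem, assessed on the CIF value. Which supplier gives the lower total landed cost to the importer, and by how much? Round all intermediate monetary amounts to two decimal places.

Supplier A is cheaper by GBP 5060.54

Supplier A (CIF):
The CIF price already equals the CIF value: 59978.06
Import duty = 59978.06 × 24% = 14394.73
Buyer bears (A): 1374.27 + 479.32 + 2047.12 = 3900.71
Landed cost (A) = invoice 59978.06 + 3900.71 + duty 14394.73 = 78273.50
Supplier B (CFR):
CIF value = CFR price + insurance = 63785.89 + 273.25 = 64059.14
Import duty = 64059.14 × 24% = 15374.19
Buyer bears (B): 273.25 + 1374.27 + 479.32 + 2047.12 = 4173.96
Landed cost (B) = invoice 63785.89 + 4173.96 + duty 15374.19 = 83334.04
Difference = |78273.50 − 83334.04| = 5060.54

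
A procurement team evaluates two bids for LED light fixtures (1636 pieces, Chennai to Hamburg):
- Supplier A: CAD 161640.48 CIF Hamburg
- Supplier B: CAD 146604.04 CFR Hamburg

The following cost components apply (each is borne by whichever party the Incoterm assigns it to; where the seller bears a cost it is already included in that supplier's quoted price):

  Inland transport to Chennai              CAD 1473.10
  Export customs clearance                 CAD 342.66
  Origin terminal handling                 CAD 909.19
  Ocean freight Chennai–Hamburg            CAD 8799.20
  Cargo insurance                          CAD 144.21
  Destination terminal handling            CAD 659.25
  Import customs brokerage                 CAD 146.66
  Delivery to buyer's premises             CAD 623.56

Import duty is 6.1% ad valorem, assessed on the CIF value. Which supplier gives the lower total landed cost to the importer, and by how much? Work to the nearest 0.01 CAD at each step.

Supplier B is cheaper by CAD 15800.66

Supplier A (CIF):
The CIF price already equals the CIF value: 161640.48
Import duty = 161640.48 × 6.1% = 9860.07
Buyer bears (A): 659.25 + 146.66 + 623.56 = 1429.47
Landed cost (A) = invoice 161640.48 + 1429.47 + duty 9860.07 = 172930.02
Supplier B (CFR):
CIF value = CFR price + insurance = 146604.04 + 144.21 = 146748.25
Import duty = 146748.25 × 6.1% = 8951.64
Buyer bears (B): 144.21 + 659.25 + 146.66 + 623.56 = 1573.68
Landed cost (B) = invoice 146604.04 + 1573.68 + duty 8951.64 = 157129.36
Difference = |172930.02 − 157129.36| = 15800.66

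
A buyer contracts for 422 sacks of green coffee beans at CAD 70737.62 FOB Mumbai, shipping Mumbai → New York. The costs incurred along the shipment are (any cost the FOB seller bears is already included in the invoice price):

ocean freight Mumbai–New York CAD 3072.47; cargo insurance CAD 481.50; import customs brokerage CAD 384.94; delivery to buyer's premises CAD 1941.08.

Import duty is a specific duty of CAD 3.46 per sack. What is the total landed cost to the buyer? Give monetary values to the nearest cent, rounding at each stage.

FOB: the seller bears costs until goods are on board at the origin port; the buyer bears freight, insurance and all costs thereafter.
CIF value = FOB price + freight + insurance = 70737.62 + 3072.47 + 481.50 = 74291.59
Import duty = 422 × 3.46 = 1460.12
Buyer bears: freight 3072.47 + insurance 481.50 + brokerage 384.94 + delivery 1941.08 + duty 1460.12 = 7340.11
Landed cost = invoice 70737.62 + 7340.11 = 78077.73

Total landed cost: CAD 78077.73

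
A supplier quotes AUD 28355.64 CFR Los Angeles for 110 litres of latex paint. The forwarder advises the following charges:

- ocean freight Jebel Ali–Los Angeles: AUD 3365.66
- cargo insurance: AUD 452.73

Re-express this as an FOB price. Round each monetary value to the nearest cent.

FOB price: AUD 24989.98

Not relevant to the conversion: insurance — on the buyer under both terms; not part of either seller's price.
From CFR to FOB, the seller no longer bears: freight.
FOB price = 28355.64 − 3365.66 = 24989.98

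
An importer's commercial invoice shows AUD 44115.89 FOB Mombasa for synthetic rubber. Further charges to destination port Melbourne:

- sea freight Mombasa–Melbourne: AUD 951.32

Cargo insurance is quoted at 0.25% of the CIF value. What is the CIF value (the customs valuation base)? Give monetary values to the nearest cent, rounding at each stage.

CIF value: AUD 45180.16

Let C be the CIF value. C = FOB price + freight + 0.25% × C
C − 0.25% × C = 44115.89 + 951.32
0.9975 × C = 45067.21
C = 45067.21 / 0.9975 = 45180.16
Insurance premium = 0.25% × 45180.16 = 112.95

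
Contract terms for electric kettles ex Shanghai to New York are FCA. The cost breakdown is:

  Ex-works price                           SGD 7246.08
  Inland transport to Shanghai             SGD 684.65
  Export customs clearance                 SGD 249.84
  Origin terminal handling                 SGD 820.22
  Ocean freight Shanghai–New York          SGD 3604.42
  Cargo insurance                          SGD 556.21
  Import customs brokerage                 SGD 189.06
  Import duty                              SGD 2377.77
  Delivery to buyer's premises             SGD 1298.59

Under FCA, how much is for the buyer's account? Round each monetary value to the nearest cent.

Buyer's account: SGD 8846.27

FCA: the seller delivers export-cleared goods to the carrier; the buyer bears costs from that point.
Seller's account: goods 7246.08 + inland to port 684.65 + export clearance 249.84 = 8180.57
Buyer's account: origin terminal 820.22 + freight 3604.42 + insurance 556.21 + brokerage 189.06 + duty 2377.77 + delivery 1298.59 = 8846.27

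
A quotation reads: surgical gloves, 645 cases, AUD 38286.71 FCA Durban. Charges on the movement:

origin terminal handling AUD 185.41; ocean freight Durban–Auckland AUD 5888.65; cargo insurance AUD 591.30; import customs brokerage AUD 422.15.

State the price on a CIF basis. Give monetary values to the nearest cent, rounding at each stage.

Not relevant to the conversion: brokerage — on the buyer under both terms; not part of either seller's price.
From FCA to CIF, the seller additionally bears: origin terminal, freight, insurance.
CIF price = 38286.71 + 185.41 + 5888.65 + 591.30 = 44952.07

CIF price: AUD 44952.07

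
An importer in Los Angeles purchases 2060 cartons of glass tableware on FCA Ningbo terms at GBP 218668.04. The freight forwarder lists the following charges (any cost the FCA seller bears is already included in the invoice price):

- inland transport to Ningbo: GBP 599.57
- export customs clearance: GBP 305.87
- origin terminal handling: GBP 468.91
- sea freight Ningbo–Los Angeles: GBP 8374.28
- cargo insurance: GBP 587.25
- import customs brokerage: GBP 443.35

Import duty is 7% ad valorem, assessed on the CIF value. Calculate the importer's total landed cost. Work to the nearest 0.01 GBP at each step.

FCA: the seller delivers export-cleared goods to the carrier; the buyer bears costs from that point.
Already in the invoice (seller's account under FCA): inland to port, export clearance — exclude.
CIF value = FCA price + origin terminal + freight + insurance = 218668.04 + 468.91 + 8374.28 + 587.25 = 228098.48
Import duty = 228098.48 × 7% = 15966.89
Buyer bears: origin terminal 468.91 + freight 8374.28 + insurance 587.25 + brokerage 443.35 + duty 15966.89 = 25840.68
Landed cost = invoice 218668.04 + 25840.68 = 244508.72

Total landed cost: GBP 244508.72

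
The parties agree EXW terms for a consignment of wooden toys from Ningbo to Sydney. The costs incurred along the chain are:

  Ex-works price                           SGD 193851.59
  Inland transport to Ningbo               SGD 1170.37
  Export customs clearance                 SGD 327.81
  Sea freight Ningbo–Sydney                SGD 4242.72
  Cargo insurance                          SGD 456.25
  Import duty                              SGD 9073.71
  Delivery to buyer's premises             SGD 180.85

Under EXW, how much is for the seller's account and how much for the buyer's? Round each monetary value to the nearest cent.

Seller: SGD 193851.59; buyer: SGD 15451.71

EXW: the seller makes goods available at their premises; the buyer bears all onward costs.
Seller's account: goods 193851.59 = 193851.59
Buyer's account: inland to port 1170.37 + export clearance 327.81 + freight 4242.72 + insurance 456.25 + duty 9073.71 + delivery 180.85 = 15451.71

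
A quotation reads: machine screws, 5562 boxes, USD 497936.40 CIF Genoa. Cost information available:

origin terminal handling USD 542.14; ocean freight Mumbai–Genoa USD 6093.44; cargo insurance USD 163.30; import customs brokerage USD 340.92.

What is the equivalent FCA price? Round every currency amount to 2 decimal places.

FCA price: USD 491137.52

Not relevant to the conversion: brokerage — on the buyer under both terms; not part of either seller's price.
From CIF to FCA, the seller no longer bears: origin terminal, freight, insurance.
FCA price = 497936.40 − 542.14 − 6093.44 − 163.30 = 491137.52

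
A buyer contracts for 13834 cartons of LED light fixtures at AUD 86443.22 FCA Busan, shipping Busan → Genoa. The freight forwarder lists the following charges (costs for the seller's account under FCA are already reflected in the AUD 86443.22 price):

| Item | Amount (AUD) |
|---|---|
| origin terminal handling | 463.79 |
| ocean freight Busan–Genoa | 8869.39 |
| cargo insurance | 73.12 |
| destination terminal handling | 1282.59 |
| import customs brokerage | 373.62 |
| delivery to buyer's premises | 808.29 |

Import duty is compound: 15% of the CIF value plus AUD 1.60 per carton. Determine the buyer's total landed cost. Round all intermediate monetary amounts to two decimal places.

Total landed cost: AUD 134825.85

FCA: the seller delivers export-cleared goods to the carrier; the buyer bears costs from that point.
CIF value = FCA price + origin terminal + freight + insurance = 86443.22 + 463.79 + 8869.39 + 73.12 = 95849.52
Ad valorem component: 95849.52 × 15% = 14377.43
Specific component: 13834 × 1.60 = 22134.40
Import duty = 14377.43 + 22134.40 = 36511.83
Buyer bears: origin terminal 463.79 + freight 8869.39 + insurance 73.12 + destination terminal 1282.59 + brokerage 373.62 + delivery 808.29 + duty 36511.83 = 48382.63
Landed cost = invoice 86443.22 + 48382.63 = 134825.85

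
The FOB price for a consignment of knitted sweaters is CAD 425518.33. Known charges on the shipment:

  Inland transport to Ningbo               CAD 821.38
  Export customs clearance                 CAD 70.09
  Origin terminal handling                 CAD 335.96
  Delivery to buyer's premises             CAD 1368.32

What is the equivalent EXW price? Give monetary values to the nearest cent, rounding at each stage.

EXW price: CAD 424290.90

Not relevant to the conversion: delivery — on the buyer under both terms; not part of either seller's price.
From FOB to EXW, the seller no longer bears: inland to port, export clearance, origin terminal.
EXW price = 425518.33 − 821.38 − 70.09 − 335.96 = 424290.90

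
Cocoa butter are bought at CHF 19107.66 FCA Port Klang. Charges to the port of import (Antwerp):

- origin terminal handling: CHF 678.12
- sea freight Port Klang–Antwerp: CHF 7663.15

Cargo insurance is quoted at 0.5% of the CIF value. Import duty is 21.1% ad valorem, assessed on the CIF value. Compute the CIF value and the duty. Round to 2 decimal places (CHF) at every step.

Let C be the CIF value. C = FCA price + pre-shipment costs + freight + 0.5% × C
C − 0.5% × C = 19107.66 + 678.12 + 7663.15
0.995 × C = 27448.93
C = 27448.93 / 0.995 = 27586.86
Insurance premium = 0.5% × 27586.86 = 137.93
Import duty = 27586.86 × 21.1% = 5820.83

CIF value: CHF 27586.86; import duty: CHF 5820.83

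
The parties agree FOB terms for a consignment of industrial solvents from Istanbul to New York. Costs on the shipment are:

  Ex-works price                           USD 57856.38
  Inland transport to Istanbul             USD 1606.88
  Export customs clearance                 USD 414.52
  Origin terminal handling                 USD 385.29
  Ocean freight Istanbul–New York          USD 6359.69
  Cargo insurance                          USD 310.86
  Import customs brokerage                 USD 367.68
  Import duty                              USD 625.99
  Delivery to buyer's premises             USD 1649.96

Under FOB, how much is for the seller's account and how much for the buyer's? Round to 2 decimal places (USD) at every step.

Seller: USD 60263.07; buyer: USD 9314.18

FOB: the seller bears costs until goods are on board at the origin port; the buyer bears freight, insurance and all costs thereafter.
Seller's account: goods 57856.38 + inland to port 1606.88 + export clearance 414.52 + origin terminal 385.29 = 60263.07
Buyer's account: freight 6359.69 + insurance 310.86 + brokerage 367.68 + duty 625.99 + delivery 1649.96 = 9314.18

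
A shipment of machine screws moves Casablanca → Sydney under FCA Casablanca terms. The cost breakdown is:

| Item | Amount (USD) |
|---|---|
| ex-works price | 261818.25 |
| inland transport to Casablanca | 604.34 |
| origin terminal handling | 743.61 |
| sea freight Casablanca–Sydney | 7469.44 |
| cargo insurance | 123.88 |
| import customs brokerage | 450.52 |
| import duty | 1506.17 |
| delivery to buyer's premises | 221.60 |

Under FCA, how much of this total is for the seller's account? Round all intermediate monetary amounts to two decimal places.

Seller's account: USD 262422.59

FCA: the seller delivers export-cleared goods to the carrier; the buyer bears costs from that point.
Seller's account: goods 261818.25 + inland to port 604.34 = 262422.59
Buyer's account: origin terminal 743.61 + freight 7469.44 + insurance 123.88 + brokerage 450.52 + duty 1506.17 + delivery 221.60 = 10515.22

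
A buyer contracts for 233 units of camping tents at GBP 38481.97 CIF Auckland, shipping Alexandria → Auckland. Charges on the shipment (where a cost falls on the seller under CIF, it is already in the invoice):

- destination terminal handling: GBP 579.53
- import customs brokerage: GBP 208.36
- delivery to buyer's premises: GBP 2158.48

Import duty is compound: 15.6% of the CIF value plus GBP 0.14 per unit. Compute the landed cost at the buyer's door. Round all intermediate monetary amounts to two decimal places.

Total landed cost: GBP 47464.15

CIF: the seller pays costs through ocean freight and marine insurance to the destination port.
The CIF price already equals the CIF value: 38481.97
Ad valorem component: 38481.97 × 15.6% = 6003.19
Specific component: 233 × 0.14 = 32.62
Import duty = 6003.19 + 32.62 = 6035.81
Buyer bears: destination terminal 579.53 + brokerage 208.36 + delivery 2158.48 + duty 6035.81 = 8982.18
Landed cost = invoice 38481.97 + 8982.18 = 47464.15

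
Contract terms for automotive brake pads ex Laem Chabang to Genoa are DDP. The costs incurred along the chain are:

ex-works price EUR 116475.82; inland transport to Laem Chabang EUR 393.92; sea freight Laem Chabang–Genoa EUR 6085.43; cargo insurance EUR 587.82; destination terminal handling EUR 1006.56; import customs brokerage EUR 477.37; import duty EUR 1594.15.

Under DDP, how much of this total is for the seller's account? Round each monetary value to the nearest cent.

DDP: the seller bears all costs including import duty.
Seller's account: goods 116475.82 + inland to port 393.92 + freight 6085.43 + insurance 587.82 + destination terminal 1006.56 + brokerage 477.37 + duty 1594.15 = 126621.07
Buyer's account: 0.00

Seller's account: EUR 126621.07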